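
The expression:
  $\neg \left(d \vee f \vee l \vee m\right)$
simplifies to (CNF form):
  $\neg d \wedge \neg f \wedge \neg l \wedge \neg m$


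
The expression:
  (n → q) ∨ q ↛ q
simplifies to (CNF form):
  q ∨ ¬n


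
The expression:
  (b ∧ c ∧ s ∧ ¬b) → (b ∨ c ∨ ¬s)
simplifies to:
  True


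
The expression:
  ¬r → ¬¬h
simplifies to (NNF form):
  h ∨ r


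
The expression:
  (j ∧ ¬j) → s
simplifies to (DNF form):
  True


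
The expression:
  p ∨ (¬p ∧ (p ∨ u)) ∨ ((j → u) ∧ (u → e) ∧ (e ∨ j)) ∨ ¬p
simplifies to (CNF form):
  True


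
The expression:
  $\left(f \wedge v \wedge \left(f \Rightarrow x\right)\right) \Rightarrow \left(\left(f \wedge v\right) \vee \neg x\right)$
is always true.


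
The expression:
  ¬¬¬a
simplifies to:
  ¬a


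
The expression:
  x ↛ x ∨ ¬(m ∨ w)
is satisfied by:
  {w: False, m: False}


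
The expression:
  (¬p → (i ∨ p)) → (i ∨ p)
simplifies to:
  True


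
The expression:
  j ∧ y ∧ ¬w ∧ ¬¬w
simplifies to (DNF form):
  False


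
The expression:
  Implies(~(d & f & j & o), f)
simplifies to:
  f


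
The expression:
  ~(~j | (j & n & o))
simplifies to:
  j & (~n | ~o)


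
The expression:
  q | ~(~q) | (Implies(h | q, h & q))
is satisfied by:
  {q: True, h: False}
  {h: False, q: False}
  {h: True, q: True}


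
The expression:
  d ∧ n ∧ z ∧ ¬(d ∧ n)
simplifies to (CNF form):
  False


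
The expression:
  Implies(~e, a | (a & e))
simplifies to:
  a | e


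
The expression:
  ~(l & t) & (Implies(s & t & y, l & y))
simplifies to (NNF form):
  ~t | (~l & ~s) | (~l & ~y)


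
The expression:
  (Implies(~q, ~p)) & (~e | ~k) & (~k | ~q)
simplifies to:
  (q | ~p) & (~e | ~k) & (~k | ~q)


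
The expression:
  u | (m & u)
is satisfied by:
  {u: True}


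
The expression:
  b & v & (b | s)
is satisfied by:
  {b: True, v: True}


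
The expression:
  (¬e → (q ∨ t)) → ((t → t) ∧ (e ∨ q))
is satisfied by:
  {q: True, e: True, t: False}
  {q: True, e: False, t: False}
  {e: True, q: False, t: False}
  {q: False, e: False, t: False}
  {q: True, t: True, e: True}
  {q: True, t: True, e: False}
  {t: True, e: True, q: False}


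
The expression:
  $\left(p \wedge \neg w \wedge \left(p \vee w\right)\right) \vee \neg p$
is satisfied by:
  {p: False, w: False}
  {w: True, p: False}
  {p: True, w: False}


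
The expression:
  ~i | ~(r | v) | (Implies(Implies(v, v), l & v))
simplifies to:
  ~i | (l & v) | (~r & ~v)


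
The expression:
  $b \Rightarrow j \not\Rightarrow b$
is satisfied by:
  {b: False}


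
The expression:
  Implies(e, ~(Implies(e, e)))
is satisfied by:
  {e: False}


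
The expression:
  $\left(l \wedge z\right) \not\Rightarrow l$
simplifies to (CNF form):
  $\text{False}$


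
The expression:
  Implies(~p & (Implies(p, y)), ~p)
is always true.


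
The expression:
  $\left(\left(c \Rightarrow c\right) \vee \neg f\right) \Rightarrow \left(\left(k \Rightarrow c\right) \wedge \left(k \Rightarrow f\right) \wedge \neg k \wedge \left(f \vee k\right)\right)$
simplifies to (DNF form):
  $f \wedge \neg k$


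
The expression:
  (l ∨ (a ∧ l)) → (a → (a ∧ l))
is always true.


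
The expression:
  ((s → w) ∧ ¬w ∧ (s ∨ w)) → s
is always true.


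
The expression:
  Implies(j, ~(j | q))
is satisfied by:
  {j: False}


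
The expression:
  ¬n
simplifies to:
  ¬n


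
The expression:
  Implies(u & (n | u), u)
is always true.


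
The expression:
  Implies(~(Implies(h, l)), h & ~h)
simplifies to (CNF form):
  l | ~h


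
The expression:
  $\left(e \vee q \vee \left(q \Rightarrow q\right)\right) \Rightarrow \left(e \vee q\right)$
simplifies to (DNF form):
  $e \vee q$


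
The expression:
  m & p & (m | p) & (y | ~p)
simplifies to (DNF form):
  m & p & y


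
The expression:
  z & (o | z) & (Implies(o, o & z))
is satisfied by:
  {z: True}


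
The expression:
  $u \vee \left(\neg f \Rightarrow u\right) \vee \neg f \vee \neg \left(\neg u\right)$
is always true.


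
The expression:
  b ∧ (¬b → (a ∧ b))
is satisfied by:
  {b: True}


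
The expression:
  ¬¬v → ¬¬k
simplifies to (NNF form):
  k ∨ ¬v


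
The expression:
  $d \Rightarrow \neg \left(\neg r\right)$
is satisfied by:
  {r: True, d: False}
  {d: False, r: False}
  {d: True, r: True}


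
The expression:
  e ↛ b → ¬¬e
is always true.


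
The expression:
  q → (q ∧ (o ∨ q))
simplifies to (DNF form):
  True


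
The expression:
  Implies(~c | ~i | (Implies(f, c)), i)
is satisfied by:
  {i: True}


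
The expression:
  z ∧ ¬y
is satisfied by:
  {z: True, y: False}


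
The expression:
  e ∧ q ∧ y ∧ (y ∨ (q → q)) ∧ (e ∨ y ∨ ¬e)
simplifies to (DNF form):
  e ∧ q ∧ y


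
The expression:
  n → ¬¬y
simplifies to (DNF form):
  y ∨ ¬n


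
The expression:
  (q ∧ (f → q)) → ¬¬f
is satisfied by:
  {f: True, q: False}
  {q: False, f: False}
  {q: True, f: True}


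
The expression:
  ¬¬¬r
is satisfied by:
  {r: False}


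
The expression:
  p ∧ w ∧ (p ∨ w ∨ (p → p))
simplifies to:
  p ∧ w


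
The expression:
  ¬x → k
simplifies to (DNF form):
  k ∨ x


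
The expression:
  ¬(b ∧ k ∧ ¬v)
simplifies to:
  v ∨ ¬b ∨ ¬k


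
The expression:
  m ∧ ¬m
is never true.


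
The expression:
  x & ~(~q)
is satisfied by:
  {x: True, q: True}


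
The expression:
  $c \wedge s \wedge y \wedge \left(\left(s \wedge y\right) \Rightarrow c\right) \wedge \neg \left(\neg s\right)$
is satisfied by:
  {c: True, s: True, y: True}


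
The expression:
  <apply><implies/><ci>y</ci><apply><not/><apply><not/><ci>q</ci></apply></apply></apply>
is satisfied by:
  {q: True, y: False}
  {y: False, q: False}
  {y: True, q: True}


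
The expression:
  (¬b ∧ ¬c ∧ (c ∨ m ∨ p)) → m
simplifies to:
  b ∨ c ∨ m ∨ ¬p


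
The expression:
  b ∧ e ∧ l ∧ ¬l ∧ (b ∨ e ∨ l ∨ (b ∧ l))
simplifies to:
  False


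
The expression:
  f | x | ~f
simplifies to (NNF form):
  True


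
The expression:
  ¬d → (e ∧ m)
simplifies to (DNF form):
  d ∨ (e ∧ m)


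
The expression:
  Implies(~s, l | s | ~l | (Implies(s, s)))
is always true.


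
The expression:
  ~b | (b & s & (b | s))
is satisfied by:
  {s: True, b: False}
  {b: False, s: False}
  {b: True, s: True}


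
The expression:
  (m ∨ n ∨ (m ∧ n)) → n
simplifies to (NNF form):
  n ∨ ¬m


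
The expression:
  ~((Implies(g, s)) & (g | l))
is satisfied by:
  {l: False, s: False, g: False}
  {g: True, l: False, s: False}
  {s: True, l: False, g: False}
  {g: True, l: True, s: False}


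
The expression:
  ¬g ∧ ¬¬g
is never true.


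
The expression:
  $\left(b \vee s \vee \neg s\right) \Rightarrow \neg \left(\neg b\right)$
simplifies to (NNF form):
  $b$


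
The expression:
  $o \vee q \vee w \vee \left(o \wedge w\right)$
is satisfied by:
  {q: True, w: True, o: True}
  {q: True, w: True, o: False}
  {q: True, o: True, w: False}
  {q: True, o: False, w: False}
  {w: True, o: True, q: False}
  {w: True, o: False, q: False}
  {o: True, w: False, q: False}


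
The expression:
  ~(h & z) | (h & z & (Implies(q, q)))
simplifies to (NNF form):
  True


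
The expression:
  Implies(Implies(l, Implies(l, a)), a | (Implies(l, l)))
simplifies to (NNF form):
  True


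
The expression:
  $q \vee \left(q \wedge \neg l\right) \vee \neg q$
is always true.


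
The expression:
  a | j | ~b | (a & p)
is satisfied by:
  {a: True, j: True, b: False}
  {a: True, j: False, b: False}
  {j: True, a: False, b: False}
  {a: False, j: False, b: False}
  {a: True, b: True, j: True}
  {a: True, b: True, j: False}
  {b: True, j: True, a: False}


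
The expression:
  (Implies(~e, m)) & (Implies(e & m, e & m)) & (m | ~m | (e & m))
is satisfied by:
  {m: True, e: True}
  {m: True, e: False}
  {e: True, m: False}


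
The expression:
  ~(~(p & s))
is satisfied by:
  {p: True, s: True}


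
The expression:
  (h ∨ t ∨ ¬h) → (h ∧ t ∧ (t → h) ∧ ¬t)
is never true.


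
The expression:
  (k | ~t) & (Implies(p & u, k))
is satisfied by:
  {k: True, p: False, u: False, t: False}
  {k: True, u: True, p: False, t: False}
  {k: True, p: True, u: False, t: False}
  {k: True, u: True, p: True, t: False}
  {k: True, t: True, p: False, u: False}
  {k: True, t: True, u: True, p: False}
  {k: True, t: True, p: True, u: False}
  {k: True, t: True, u: True, p: True}
  {t: False, p: False, u: False, k: False}
  {u: True, t: False, p: False, k: False}
  {p: True, t: False, u: False, k: False}


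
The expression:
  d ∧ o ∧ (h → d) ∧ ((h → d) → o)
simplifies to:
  d ∧ o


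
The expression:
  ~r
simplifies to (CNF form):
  ~r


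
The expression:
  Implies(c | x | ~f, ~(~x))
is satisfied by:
  {x: True, f: True, c: False}
  {x: True, f: False, c: False}
  {x: True, c: True, f: True}
  {x: True, c: True, f: False}
  {f: True, c: False, x: False}


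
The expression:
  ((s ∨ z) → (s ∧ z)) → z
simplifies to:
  s ∨ z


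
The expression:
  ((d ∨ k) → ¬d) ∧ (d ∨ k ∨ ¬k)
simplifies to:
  ¬d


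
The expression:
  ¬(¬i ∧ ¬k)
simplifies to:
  i ∨ k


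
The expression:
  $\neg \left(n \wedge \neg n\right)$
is always true.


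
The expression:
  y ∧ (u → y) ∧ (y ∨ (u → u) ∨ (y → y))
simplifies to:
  y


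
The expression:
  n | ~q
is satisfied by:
  {n: True, q: False}
  {q: False, n: False}
  {q: True, n: True}


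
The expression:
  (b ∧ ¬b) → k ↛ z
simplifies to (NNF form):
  True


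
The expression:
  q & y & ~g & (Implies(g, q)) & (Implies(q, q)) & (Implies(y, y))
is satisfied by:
  {y: True, q: True, g: False}


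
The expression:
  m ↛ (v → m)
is never true.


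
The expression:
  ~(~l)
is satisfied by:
  {l: True}


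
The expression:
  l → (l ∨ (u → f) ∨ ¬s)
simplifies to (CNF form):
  True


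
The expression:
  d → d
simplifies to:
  True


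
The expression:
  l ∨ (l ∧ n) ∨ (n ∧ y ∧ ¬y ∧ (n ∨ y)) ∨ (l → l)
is always true.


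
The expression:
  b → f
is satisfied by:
  {f: True, b: False}
  {b: False, f: False}
  {b: True, f: True}


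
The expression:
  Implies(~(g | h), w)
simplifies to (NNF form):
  g | h | w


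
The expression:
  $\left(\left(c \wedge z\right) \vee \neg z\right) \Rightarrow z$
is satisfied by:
  {z: True}


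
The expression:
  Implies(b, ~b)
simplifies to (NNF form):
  ~b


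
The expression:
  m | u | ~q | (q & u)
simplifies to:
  m | u | ~q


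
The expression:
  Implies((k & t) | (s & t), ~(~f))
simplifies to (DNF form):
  f | ~t | (~k & ~s)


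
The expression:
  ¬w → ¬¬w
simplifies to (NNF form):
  w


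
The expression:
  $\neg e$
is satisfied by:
  {e: False}


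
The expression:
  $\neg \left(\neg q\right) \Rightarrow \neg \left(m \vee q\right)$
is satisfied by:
  {q: False}


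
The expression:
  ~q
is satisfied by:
  {q: False}


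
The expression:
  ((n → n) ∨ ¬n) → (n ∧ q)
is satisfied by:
  {q: True, n: True}


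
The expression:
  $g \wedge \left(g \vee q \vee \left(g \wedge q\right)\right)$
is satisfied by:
  {g: True}


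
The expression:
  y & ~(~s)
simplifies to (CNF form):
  s & y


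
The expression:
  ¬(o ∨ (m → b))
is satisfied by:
  {m: True, o: False, b: False}


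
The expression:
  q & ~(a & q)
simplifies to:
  q & ~a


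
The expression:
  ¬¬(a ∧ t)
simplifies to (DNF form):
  a ∧ t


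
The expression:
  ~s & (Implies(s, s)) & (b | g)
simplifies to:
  ~s & (b | g)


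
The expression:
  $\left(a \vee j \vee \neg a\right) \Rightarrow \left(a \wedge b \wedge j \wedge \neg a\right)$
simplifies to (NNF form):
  $\text{False}$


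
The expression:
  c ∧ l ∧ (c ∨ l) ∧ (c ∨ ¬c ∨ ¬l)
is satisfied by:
  {c: True, l: True}


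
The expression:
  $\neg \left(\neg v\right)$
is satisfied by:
  {v: True}


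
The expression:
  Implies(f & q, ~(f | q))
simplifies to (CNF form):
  ~f | ~q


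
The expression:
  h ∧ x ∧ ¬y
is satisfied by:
  {h: True, x: True, y: False}


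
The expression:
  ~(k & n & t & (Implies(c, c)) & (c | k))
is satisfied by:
  {k: False, t: False, n: False}
  {n: True, k: False, t: False}
  {t: True, k: False, n: False}
  {n: True, t: True, k: False}
  {k: True, n: False, t: False}
  {n: True, k: True, t: False}
  {t: True, k: True, n: False}


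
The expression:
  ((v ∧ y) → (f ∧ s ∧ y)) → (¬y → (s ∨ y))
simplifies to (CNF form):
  s ∨ y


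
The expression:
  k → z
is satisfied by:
  {z: True, k: False}
  {k: False, z: False}
  {k: True, z: True}


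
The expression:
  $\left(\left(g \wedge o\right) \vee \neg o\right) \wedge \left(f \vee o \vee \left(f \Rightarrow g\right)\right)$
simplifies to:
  $g \vee \neg o$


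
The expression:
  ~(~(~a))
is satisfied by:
  {a: False}


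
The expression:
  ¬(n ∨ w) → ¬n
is always true.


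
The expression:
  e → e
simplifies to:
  True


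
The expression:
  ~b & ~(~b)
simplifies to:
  False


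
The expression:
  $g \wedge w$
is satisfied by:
  {w: True, g: True}


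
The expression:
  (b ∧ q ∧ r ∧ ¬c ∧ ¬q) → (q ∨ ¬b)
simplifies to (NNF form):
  True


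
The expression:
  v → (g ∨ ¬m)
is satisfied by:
  {g: True, m: False, v: False}
  {m: False, v: False, g: False}
  {v: True, g: True, m: False}
  {v: True, m: False, g: False}
  {g: True, m: True, v: False}
  {m: True, g: False, v: False}
  {v: True, m: True, g: True}


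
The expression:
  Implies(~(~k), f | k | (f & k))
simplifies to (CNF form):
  True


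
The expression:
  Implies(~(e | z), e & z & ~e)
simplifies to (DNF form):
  e | z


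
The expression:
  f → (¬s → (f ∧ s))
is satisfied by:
  {s: True, f: False}
  {f: False, s: False}
  {f: True, s: True}


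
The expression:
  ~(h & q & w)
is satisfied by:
  {w: False, q: False, h: False}
  {h: True, w: False, q: False}
  {q: True, w: False, h: False}
  {h: True, q: True, w: False}
  {w: True, h: False, q: False}
  {h: True, w: True, q: False}
  {q: True, w: True, h: False}


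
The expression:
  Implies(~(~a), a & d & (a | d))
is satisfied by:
  {d: True, a: False}
  {a: False, d: False}
  {a: True, d: True}


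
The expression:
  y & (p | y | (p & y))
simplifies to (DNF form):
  y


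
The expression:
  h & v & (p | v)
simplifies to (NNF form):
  h & v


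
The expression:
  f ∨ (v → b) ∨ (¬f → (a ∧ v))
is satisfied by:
  {a: True, b: True, f: True, v: False}
  {a: True, b: True, f: False, v: False}
  {a: True, f: True, v: False, b: False}
  {a: True, f: False, v: False, b: False}
  {b: True, f: True, v: False, a: False}
  {b: True, f: False, v: False, a: False}
  {f: True, b: False, v: False, a: False}
  {f: False, b: False, v: False, a: False}
  {a: True, b: True, v: True, f: True}
  {a: True, b: True, v: True, f: False}
  {a: True, v: True, f: True, b: False}
  {a: True, v: True, f: False, b: False}
  {v: True, b: True, f: True, a: False}
  {v: True, b: True, f: False, a: False}
  {v: True, f: True, b: False, a: False}


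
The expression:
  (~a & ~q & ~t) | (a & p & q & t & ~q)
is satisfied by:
  {q: False, t: False, a: False}


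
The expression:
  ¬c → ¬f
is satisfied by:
  {c: True, f: False}
  {f: False, c: False}
  {f: True, c: True}


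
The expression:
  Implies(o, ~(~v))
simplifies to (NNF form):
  v | ~o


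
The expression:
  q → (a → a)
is always true.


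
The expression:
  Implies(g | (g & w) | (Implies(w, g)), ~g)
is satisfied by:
  {g: False}


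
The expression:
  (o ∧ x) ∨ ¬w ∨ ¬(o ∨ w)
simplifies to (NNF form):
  (o ∧ x) ∨ ¬w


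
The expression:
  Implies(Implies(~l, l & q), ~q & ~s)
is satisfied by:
  {s: False, l: False, q: False}
  {q: True, s: False, l: False}
  {s: True, q: False, l: False}
  {q: True, s: True, l: False}
  {l: True, q: False, s: False}


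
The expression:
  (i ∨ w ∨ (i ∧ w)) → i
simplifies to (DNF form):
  i ∨ ¬w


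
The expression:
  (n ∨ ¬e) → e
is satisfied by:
  {e: True}


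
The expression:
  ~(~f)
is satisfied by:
  {f: True}


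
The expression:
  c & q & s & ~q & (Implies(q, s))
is never true.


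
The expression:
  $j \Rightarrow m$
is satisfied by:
  {m: True, j: False}
  {j: False, m: False}
  {j: True, m: True}


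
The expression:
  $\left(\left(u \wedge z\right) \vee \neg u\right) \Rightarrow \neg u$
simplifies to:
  $\neg u \vee \neg z$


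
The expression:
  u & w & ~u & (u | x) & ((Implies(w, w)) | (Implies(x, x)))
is never true.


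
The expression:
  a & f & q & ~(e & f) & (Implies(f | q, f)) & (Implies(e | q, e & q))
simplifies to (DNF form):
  False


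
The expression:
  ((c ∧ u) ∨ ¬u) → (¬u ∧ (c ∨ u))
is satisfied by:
  {u: True, c: False}
  {c: True, u: False}


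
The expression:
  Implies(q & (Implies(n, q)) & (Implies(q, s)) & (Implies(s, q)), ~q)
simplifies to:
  ~q | ~s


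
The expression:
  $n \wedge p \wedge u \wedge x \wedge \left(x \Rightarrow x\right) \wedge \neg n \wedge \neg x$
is never true.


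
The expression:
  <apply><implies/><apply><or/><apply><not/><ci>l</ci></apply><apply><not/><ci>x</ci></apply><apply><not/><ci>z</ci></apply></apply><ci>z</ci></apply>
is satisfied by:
  {z: True}


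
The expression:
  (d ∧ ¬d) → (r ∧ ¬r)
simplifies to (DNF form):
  True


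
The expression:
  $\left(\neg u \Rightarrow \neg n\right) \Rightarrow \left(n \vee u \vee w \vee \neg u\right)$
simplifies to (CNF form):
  $\text{True}$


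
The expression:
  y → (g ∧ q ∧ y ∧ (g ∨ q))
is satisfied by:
  {q: True, g: True, y: False}
  {q: True, g: False, y: False}
  {g: True, q: False, y: False}
  {q: False, g: False, y: False}
  {y: True, q: True, g: True}


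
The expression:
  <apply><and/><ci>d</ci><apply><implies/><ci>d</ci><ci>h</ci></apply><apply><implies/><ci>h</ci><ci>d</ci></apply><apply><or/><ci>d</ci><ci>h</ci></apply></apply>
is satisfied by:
  {h: True, d: True}


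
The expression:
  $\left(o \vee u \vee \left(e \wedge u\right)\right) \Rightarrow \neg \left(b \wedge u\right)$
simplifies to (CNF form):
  $\neg b \vee \neg u$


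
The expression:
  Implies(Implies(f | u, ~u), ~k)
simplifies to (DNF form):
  u | ~k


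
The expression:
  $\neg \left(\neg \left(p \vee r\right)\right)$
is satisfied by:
  {r: True, p: True}
  {r: True, p: False}
  {p: True, r: False}


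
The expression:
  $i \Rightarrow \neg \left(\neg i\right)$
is always true.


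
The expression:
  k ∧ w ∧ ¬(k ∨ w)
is never true.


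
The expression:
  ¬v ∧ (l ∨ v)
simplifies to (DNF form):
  l ∧ ¬v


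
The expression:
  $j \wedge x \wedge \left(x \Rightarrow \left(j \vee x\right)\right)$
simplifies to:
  $j \wedge x$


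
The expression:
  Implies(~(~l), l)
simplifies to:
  True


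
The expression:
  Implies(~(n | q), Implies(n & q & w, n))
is always true.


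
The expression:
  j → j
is always true.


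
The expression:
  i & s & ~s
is never true.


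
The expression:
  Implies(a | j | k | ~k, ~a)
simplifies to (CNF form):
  ~a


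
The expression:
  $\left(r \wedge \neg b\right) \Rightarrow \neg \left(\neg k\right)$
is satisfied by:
  {b: True, k: True, r: False}
  {b: True, k: False, r: False}
  {k: True, b: False, r: False}
  {b: False, k: False, r: False}
  {r: True, b: True, k: True}
  {r: True, b: True, k: False}
  {r: True, k: True, b: False}


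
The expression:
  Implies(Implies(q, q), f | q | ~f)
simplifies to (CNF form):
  True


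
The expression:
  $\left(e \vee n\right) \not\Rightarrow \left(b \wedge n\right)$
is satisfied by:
  {e: True, b: False, n: False}
  {n: True, e: True, b: False}
  {n: True, e: False, b: False}
  {b: True, e: True, n: False}


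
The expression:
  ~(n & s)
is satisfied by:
  {s: False, n: False}
  {n: True, s: False}
  {s: True, n: False}


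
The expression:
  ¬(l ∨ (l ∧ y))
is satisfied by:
  {l: False}


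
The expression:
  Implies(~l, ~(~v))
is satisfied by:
  {v: True, l: True}
  {v: True, l: False}
  {l: True, v: False}


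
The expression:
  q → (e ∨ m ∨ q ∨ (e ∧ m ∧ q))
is always true.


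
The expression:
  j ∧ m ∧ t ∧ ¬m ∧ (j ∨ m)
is never true.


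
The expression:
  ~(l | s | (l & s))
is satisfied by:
  {l: False, s: False}


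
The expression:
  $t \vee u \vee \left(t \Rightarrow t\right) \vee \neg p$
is always true.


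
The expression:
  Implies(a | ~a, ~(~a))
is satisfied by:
  {a: True}


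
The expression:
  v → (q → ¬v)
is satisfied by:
  {v: False, q: False}
  {q: True, v: False}
  {v: True, q: False}


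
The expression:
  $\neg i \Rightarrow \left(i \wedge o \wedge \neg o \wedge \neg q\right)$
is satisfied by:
  {i: True}


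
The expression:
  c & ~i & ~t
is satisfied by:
  {c: True, i: False, t: False}


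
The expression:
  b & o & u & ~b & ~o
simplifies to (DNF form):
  False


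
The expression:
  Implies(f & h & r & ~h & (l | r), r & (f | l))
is always true.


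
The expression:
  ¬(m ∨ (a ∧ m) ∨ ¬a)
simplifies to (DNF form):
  a ∧ ¬m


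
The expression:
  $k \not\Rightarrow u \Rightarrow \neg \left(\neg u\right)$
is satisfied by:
  {u: True, k: False}
  {k: False, u: False}
  {k: True, u: True}


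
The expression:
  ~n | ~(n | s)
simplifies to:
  ~n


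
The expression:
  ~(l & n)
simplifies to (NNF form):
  ~l | ~n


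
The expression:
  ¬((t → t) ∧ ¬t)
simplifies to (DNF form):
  t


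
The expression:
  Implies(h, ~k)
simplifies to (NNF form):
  ~h | ~k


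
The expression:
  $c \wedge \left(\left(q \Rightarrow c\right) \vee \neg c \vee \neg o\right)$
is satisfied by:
  {c: True}


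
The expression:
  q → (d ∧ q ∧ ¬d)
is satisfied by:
  {q: False}


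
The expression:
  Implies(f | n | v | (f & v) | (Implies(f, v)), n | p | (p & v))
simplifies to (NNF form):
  n | p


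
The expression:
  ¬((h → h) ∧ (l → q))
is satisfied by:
  {l: True, q: False}


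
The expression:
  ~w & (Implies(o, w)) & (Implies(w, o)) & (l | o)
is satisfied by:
  {l: True, o: False, w: False}


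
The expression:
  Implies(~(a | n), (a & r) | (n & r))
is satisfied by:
  {n: True, a: True}
  {n: True, a: False}
  {a: True, n: False}


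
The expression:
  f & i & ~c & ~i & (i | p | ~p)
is never true.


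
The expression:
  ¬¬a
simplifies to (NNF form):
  a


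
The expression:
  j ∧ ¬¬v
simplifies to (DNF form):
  j ∧ v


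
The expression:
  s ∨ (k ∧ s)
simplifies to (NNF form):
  s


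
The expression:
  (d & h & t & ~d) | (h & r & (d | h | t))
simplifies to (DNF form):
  h & r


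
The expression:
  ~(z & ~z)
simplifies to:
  True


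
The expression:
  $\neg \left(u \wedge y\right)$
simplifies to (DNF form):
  $\neg u \vee \neg y$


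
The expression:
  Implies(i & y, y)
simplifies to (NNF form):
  True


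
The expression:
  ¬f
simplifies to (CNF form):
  ¬f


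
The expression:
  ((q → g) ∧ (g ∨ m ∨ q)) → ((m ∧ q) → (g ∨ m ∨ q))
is always true.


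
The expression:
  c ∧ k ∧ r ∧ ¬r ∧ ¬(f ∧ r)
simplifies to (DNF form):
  False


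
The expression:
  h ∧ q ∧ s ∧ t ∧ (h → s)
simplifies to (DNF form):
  h ∧ q ∧ s ∧ t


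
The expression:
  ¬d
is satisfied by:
  {d: False}


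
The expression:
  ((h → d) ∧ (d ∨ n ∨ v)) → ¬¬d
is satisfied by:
  {d: True, h: True, v: False, n: False}
  {n: True, d: True, h: True, v: False}
  {d: True, h: True, v: True, n: False}
  {n: True, d: True, h: True, v: True}
  {d: True, v: False, h: False, n: False}
  {d: True, n: True, v: False, h: False}
  {d: True, v: True, h: False, n: False}
  {d: True, n: True, v: True, h: False}
  {h: True, n: False, v: False, d: False}
  {n: True, h: True, v: False, d: False}
  {h: True, v: True, n: False, d: False}
  {n: True, h: True, v: True, d: False}
  {n: False, v: False, h: False, d: False}


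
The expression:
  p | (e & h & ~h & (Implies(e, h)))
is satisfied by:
  {p: True}


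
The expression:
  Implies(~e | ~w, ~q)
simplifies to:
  ~q | (e & w)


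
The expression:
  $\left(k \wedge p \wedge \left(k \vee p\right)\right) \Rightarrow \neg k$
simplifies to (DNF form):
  $\neg k \vee \neg p$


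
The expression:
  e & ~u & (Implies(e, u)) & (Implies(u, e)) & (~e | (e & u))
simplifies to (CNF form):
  False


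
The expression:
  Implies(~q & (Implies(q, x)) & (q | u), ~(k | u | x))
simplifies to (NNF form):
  q | ~u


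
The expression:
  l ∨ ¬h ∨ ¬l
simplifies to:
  True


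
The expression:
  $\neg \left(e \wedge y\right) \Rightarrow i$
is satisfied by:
  {i: True, y: True, e: True}
  {i: True, y: True, e: False}
  {i: True, e: True, y: False}
  {i: True, e: False, y: False}
  {y: True, e: True, i: False}


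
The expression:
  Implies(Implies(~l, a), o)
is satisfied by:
  {o: True, a: False, l: False}
  {o: True, l: True, a: False}
  {o: True, a: True, l: False}
  {o: True, l: True, a: True}
  {l: False, a: False, o: False}


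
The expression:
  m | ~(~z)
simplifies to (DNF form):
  m | z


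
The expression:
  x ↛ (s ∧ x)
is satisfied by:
  {x: True, s: False}


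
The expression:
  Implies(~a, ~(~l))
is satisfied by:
  {a: True, l: True}
  {a: True, l: False}
  {l: True, a: False}


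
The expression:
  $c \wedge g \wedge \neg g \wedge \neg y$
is never true.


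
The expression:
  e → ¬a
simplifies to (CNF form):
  ¬a ∨ ¬e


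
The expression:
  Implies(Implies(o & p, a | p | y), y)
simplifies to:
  y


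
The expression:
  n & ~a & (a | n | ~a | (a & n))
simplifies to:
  n & ~a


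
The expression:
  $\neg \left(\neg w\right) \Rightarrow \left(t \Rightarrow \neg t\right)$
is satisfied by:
  {w: False, t: False}
  {t: True, w: False}
  {w: True, t: False}


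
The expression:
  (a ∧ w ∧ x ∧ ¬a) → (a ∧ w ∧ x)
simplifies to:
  True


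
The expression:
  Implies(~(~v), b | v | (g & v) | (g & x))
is always true.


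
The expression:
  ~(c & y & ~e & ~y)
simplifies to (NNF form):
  True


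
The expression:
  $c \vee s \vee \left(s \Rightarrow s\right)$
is always true.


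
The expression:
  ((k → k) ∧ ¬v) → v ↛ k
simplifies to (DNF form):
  v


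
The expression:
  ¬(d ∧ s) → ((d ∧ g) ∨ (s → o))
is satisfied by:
  {d: True, o: True, s: False}
  {d: True, s: False, o: False}
  {o: True, s: False, d: False}
  {o: False, s: False, d: False}
  {d: True, o: True, s: True}
  {d: True, s: True, o: False}
  {o: True, s: True, d: False}


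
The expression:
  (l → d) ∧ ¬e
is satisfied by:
  {d: True, e: False, l: False}
  {e: False, l: False, d: False}
  {d: True, l: True, e: False}


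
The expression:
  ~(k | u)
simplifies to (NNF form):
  ~k & ~u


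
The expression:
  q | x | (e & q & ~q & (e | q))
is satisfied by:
  {x: True, q: True}
  {x: True, q: False}
  {q: True, x: False}


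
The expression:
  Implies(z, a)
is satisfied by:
  {a: True, z: False}
  {z: False, a: False}
  {z: True, a: True}


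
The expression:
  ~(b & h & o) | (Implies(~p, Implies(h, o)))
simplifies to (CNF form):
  True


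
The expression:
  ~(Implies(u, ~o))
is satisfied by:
  {u: True, o: True}


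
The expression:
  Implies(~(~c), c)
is always true.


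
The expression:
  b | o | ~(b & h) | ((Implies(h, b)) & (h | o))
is always true.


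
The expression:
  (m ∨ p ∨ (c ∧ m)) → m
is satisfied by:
  {m: True, p: False}
  {p: False, m: False}
  {p: True, m: True}


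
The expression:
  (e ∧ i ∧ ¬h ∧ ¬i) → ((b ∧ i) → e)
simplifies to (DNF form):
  True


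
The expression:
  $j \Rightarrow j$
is always true.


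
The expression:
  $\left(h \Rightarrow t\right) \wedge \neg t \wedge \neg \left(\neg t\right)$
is never true.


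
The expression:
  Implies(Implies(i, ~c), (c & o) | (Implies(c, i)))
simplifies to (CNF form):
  i | o | ~c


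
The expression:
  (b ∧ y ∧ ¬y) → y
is always true.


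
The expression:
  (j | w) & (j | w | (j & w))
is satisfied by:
  {w: True, j: True}
  {w: True, j: False}
  {j: True, w: False}


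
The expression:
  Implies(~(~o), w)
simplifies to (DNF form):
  w | ~o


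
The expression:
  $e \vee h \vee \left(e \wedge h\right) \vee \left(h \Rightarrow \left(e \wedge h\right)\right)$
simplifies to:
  $\text{True}$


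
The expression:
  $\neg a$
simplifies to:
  $\neg a$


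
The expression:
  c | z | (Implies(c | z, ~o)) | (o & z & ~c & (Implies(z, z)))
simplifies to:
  True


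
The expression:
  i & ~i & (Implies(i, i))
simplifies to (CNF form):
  False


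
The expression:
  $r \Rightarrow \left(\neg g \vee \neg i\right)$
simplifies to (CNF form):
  $\neg g \vee \neg i \vee \neg r$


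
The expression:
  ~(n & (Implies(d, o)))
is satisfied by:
  {d: True, o: False, n: False}
  {o: False, n: False, d: False}
  {d: True, o: True, n: False}
  {o: True, d: False, n: False}
  {n: True, d: True, o: False}


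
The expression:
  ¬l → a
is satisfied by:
  {a: True, l: True}
  {a: True, l: False}
  {l: True, a: False}


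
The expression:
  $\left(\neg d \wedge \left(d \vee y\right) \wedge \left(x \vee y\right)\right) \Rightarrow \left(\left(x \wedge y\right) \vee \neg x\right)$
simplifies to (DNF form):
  $\text{True}$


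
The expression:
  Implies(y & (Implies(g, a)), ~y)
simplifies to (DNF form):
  ~y | (g & ~a)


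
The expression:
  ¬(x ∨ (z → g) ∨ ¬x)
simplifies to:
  False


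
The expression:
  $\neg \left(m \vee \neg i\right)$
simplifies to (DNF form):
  $i \wedge \neg m$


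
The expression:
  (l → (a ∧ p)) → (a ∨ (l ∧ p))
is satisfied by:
  {a: True, l: True}
  {a: True, l: False}
  {l: True, a: False}


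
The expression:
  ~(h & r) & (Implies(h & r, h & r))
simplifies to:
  ~h | ~r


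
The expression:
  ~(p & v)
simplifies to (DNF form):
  ~p | ~v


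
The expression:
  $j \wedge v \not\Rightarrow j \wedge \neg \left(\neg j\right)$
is never true.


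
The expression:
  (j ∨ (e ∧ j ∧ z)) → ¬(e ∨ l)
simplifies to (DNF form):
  (¬e ∧ ¬l) ∨ ¬j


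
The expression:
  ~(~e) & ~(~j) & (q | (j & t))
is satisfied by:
  {j: True, e: True, t: True, q: True}
  {j: True, e: True, t: True, q: False}
  {j: True, e: True, q: True, t: False}


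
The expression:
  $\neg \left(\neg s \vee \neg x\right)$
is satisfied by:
  {s: True, x: True}


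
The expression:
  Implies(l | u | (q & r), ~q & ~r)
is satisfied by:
  {u: False, r: False, q: False, l: False}
  {l: True, u: False, r: False, q: False}
  {u: True, l: False, r: False, q: False}
  {l: True, u: True, r: False, q: False}
  {q: True, l: False, u: False, r: False}
  {r: True, l: False, u: False, q: False}


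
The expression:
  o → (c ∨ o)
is always true.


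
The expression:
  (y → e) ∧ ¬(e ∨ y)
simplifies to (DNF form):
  ¬e ∧ ¬y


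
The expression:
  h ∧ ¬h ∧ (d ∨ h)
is never true.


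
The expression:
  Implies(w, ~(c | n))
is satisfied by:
  {n: False, w: False, c: False}
  {c: True, n: False, w: False}
  {n: True, c: False, w: False}
  {c: True, n: True, w: False}
  {w: True, c: False, n: False}


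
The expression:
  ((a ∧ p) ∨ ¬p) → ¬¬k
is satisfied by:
  {k: True, p: True, a: False}
  {k: True, a: False, p: False}
  {k: True, p: True, a: True}
  {k: True, a: True, p: False}
  {p: True, a: False, k: False}


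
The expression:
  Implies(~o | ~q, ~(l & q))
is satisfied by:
  {o: True, l: False, q: False}
  {l: False, q: False, o: False}
  {o: True, q: True, l: False}
  {q: True, l: False, o: False}
  {o: True, l: True, q: False}
  {l: True, o: False, q: False}
  {o: True, q: True, l: True}


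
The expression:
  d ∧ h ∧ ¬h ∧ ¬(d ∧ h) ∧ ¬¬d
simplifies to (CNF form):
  False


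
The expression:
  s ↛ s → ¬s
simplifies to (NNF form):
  True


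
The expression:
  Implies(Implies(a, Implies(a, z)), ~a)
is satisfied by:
  {z: False, a: False}
  {a: True, z: False}
  {z: True, a: False}


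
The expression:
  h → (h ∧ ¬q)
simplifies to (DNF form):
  ¬h ∨ ¬q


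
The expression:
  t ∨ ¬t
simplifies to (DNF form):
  True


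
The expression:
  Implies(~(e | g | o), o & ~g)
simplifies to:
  e | g | o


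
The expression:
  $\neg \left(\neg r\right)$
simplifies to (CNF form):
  $r$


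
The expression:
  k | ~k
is always true.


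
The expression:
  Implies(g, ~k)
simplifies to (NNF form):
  ~g | ~k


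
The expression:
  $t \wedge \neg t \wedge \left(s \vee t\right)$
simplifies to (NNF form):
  $\text{False}$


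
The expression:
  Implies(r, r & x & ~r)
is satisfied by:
  {r: False}


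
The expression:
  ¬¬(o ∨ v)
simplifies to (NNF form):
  o ∨ v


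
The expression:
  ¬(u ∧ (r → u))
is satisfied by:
  {u: False}


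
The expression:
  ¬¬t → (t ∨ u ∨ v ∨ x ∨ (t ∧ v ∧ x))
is always true.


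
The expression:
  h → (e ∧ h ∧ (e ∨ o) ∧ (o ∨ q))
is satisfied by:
  {e: True, q: True, o: True, h: False}
  {e: True, q: True, o: False, h: False}
  {e: True, o: True, q: False, h: False}
  {e: True, o: False, q: False, h: False}
  {q: True, o: True, e: False, h: False}
  {q: True, e: False, o: False, h: False}
  {q: False, o: True, e: False, h: False}
  {q: False, e: False, o: False, h: False}
  {e: True, h: True, q: True, o: True}
  {e: True, h: True, q: True, o: False}
  {e: True, h: True, o: True, q: False}


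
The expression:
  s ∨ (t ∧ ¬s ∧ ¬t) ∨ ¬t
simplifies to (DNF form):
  s ∨ ¬t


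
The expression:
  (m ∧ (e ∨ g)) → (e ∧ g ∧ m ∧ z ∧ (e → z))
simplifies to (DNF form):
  (¬e ∧ ¬g) ∨ (e ∧ g ∧ z) ∨ ¬m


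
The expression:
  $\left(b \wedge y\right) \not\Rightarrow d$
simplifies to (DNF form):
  $b \wedge y \wedge \neg d$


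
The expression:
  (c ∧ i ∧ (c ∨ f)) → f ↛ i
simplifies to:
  ¬c ∨ ¬i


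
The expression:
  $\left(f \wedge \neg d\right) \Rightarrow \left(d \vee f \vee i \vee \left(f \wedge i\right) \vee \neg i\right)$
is always true.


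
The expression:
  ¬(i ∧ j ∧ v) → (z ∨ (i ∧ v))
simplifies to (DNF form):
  z ∨ (i ∧ v)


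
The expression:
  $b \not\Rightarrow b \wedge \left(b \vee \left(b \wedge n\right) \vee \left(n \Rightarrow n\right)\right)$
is never true.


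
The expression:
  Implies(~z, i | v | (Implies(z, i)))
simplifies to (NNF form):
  True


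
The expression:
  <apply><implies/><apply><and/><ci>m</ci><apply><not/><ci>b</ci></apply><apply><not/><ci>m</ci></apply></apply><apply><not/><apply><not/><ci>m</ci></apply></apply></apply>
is always true.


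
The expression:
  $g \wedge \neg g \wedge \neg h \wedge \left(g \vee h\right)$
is never true.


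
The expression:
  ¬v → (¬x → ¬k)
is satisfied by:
  {x: True, v: True, k: False}
  {x: True, k: False, v: False}
  {v: True, k: False, x: False}
  {v: False, k: False, x: False}
  {x: True, v: True, k: True}
  {x: True, k: True, v: False}
  {v: True, k: True, x: False}


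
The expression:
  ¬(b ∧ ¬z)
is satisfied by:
  {z: True, b: False}
  {b: False, z: False}
  {b: True, z: True}


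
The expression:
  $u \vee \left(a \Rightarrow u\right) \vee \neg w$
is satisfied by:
  {u: True, w: False, a: False}
  {w: False, a: False, u: False}
  {a: True, u: True, w: False}
  {a: True, w: False, u: False}
  {u: True, w: True, a: False}
  {w: True, u: False, a: False}
  {a: True, w: True, u: True}


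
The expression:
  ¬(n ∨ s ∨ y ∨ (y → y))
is never true.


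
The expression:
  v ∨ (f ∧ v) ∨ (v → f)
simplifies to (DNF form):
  True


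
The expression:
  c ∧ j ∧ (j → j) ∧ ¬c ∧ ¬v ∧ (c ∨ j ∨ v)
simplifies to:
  False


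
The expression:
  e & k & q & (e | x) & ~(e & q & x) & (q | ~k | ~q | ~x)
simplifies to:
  e & k & q & ~x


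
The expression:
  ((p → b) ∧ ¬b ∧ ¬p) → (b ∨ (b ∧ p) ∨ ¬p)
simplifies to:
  True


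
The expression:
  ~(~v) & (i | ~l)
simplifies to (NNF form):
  v & (i | ~l)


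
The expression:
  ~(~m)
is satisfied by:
  {m: True}


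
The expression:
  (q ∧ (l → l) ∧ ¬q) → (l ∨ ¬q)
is always true.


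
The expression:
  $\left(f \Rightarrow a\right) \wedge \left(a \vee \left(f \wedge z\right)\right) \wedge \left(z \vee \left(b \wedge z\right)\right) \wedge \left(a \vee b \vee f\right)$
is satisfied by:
  {a: True, z: True}


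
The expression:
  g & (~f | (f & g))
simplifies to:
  g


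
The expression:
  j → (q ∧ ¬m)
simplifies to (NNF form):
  (q ∧ ¬m) ∨ ¬j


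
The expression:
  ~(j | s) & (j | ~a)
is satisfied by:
  {j: False, a: False, s: False}


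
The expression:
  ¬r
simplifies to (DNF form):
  ¬r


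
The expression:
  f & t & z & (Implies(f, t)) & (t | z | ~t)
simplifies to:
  f & t & z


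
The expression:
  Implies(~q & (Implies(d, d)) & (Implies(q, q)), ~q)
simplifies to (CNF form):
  True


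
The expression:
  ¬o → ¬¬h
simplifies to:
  h ∨ o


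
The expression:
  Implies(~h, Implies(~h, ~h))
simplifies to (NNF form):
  True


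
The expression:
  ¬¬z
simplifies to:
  z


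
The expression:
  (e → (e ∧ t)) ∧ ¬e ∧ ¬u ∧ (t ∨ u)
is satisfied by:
  {t: True, u: False, e: False}


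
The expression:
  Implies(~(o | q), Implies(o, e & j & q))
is always true.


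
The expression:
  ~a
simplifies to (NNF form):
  ~a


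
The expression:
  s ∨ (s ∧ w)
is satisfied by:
  {s: True}


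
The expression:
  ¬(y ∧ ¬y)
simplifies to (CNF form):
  True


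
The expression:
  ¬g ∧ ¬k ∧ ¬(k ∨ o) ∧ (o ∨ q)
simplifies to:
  q ∧ ¬g ∧ ¬k ∧ ¬o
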